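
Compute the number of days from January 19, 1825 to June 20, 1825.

152

January 1825: 31 − 19 = 12 days remain.
Then February 1825 (28), March (31), April (30), May (31): 28 + 31 + 30 + 31 = 120 days.
June 1–20, 1825: 20 days.
Total: 12 + 120 + 20 = 152 days.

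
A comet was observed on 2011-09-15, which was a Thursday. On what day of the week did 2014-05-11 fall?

Day-of-year of September 15, 2011: 258.
Day-of-year of May 11, 2014: 131.
2011 has 365 days, so 365 − 258 = 107 days remain in 2011.
Full years: 2012: 366; 2013: 365. Sum = 731.
Total: 107 + 731 + 131 = 969 days.
969 mod 7 = 3, so 3 days after Thursday is Sunday.

Sunday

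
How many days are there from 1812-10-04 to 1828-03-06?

Day-of-year of October 4, 1812: 278.
Day-of-year of March 6, 1828: 66.
1812 has 366 days, so 366 − 278 = 88 days remain in 1812.
Full years 1813–1827: 12 common + 3 leap = 12×365 + 3×366 = 5478 days.
Total: 88 + 5478 + 66 = 5632 days.

5632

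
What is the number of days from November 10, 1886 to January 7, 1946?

21607

Day-of-year of November 10, 1886: 314.
Day-of-year of January 7, 1946: 7.
1886 has 365 days, so 365 − 314 = 51 days remain in 1886.
Full years 1887–1945: 45 common + 14 leap = 45×365 + 14×366 = 21549 days.
Total: 51 + 21549 + 7 = 21607 days.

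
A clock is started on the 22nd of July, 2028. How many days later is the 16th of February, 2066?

13723

Day-of-year of July 22, 2028: 204.
Day-of-year of February 16, 2066: 47.
2028 has 366 days, so 366 − 204 = 162 days remain in 2028.
Full years 2029–2065: 28 common + 9 leap = 28×365 + 9×366 = 13514 days.
Total: 162 + 13514 + 47 = 13723 days.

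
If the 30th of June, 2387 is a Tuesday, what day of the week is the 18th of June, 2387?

Count forward from the earlier date (June 18, 2387) to the later (June 30, 2387):
Within June 2387: 30 − 18 = 12 days.
12 mod 7 = 5, so 5 days before Tuesday is Thursday.

Thursday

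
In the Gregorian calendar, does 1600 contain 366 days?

Yes

1600 is a leap year (divisible by 400).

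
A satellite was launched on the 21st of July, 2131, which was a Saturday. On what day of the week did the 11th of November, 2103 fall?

Count forward from the earlier date (November 11, 2103) to the later (July 21, 2131):
Day-of-year of November 11, 2103: 315.
Day-of-year of July 21, 2131: 202.
2103 has 365 days, so 365 − 315 = 50 days remain in 2103.
Full years 2104–2130: 20 common + 7 leap = 20×365 + 7×366 = 9862 days.
Total: 50 + 9862 + 202 = 10114 days.
10114 mod 7 = 6, so 6 days before Saturday is Sunday.

Sunday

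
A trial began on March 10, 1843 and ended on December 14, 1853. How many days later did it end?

From March 10, 1843 to March 10, 1853: 10 years, of which 3 contain a Feb 29 — 7×365 + 3×366 = 3653 days.
March 1853: 31 − 10 = 21 days remain.
Then April (30), May (31), June (30), July (31), August (31), September (30), October (31), November (30): 30 + 31 + 30 + 31 + 31 + 30 + 31 + 30 = 244 days.
December 1–14, 1853: 14 days.
Residual: 279 days.
Total: 3932 days.

3932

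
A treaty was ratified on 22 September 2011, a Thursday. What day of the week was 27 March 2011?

Sunday

Count forward from the earlier date (March 27, 2011) to the later (September 22, 2011):
March 2011: 31 − 27 = 4 days remain.
Then April (30), May (31), June (30), July (31), August (31): 30 + 31 + 30 + 31 + 31 = 153 days.
September 1–22, 2011: 22 days.
Total: 4 + 153 + 22 = 179 days.
179 mod 7 = 4, so 4 days before Thursday is Sunday.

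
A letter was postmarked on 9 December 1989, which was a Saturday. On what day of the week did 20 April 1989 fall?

Count forward from the earlier date (April 20, 1989) to the later (December 9, 1989):
April 1989: 30 − 20 = 10 days remain.
Then May (31), June (30), July (31), August (31), September (30), October (31), November (30): 31 + 30 + 31 + 31 + 30 + 31 + 30 = 214 days.
December 1–9, 1989: 9 days.
Total: 10 + 214 + 9 = 233 days.
233 mod 7 = 2, so 2 days before Saturday is Thursday.

Thursday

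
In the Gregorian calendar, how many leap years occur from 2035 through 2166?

Years divisible by 4: 2036, 2040, …, 2164 — 33 in all.
Of these, 2100 is divisible by 100 but not 400, so not leap.
Leap years: 33 − 1 = 32.

32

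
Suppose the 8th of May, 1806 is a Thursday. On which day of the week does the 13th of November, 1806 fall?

Thursday

May 1806: 31 − 8 = 23 days remain.
Then June (30), July (31), August (31), September (30), October (31): 30 + 31 + 31 + 30 + 31 = 153 days.
November 1–13, 1806: 13 days.
Total: 23 + 153 + 13 = 189 days.
189 is a multiple of 7, so the 13th of November, 1806 falls on the same weekday: Thursday.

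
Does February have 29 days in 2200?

No

2200 is not a leap year (divisible by 100 but not 400).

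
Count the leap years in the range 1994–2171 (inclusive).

Years divisible by 4: 1996, 2000, …, 2168 — 44 in all.
Of these, 2100 is divisible by 100 but not 400, so not leap.
2000 is divisible by 400, so still leap.
Leap years: 44 − 1 = 43.

43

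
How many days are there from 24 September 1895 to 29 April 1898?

Day-of-year of September 24, 1895: 267.
Day-of-year of April 29, 1898: 119.
1895 has 365 days, so 365 − 267 = 98 days remain in 1895.
Full years: 1896: 366; 1897: 365. Sum = 731.
Total: 98 + 731 + 119 = 948 days.

948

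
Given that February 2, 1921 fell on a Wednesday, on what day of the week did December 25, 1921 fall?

February 1921: 28 − 2 = 26 days remain (1921 is not a leap year, so February has 28 days).
Then 9 full months totalling 275 days.
December 1–25, 1921: 25 days.
Total: 26 + 275 + 25 = 326 days.
326 mod 7 = 4, so 4 days after Wednesday is Sunday.

Sunday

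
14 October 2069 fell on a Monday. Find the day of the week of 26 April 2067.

Count forward from the earlier date (April 26, 2067) to the later (October 14, 2069):
April 26, 2067 → April 26, 2068: 366 days (2068 is a leap year).
April 26, 2068 → April 26, 2069: 365 days.
April 2069: 30 − 26 = 4 days remain.
Then May (31), June (30), July (31), August (31), September (30): 31 + 30 + 31 + 31 + 30 = 153 days.
October 1–14, 2069: 14 days.
Residual: 171 days.
Total: 902 days.
902 mod 7 = 6, so 6 days before Monday is Tuesday.

Tuesday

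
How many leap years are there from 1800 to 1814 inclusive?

Years divisible by 4 in [1800, 1814]: 1800, 1804, 1808, 1812.
Of these, 1800 is divisible by 100 but not 400, so not leap.
Leap years: 4 − 1 = 3.

3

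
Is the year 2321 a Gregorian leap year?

2321 is not a leap year.

No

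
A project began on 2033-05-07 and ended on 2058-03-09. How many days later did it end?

9072

From May 7, 2033 to May 7, 2057: 24 years, of which 6 contain a Feb 29 — 18×365 + 6×366 = 8766 days.
May 2057: 31 − 7 = 24 days remain.
Then 9 full months totalling 273 days.
March 1–9, 2058: 9 days.
Residual: 306 days.
Total: 9072 days.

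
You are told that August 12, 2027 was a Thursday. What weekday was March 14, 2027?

Count forward from the earlier date (March 14, 2027) to the later (August 12, 2027):
March 2027: 31 − 14 = 17 days remain.
Then April (30), May (31), June (30), July (31): 30 + 31 + 30 + 31 = 122 days.
August 1–12, 2027: 12 days.
Total: 17 + 122 + 12 = 151 days.
151 mod 7 = 4, so 4 days before Thursday is Sunday.

Sunday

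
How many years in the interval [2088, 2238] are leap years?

36

Years divisible by 4: 2088, 2092, …, 2236 — 38 in all.
Of these, 2100, 2200 are divisible by 100 but not 400, so not leap.
Leap years: 38 − 2 = 36.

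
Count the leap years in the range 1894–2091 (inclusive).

Years divisible by 4: 1896, 1900, …, 2088 — 49 in all.
Of these, 1900 is divisible by 100 but not 400, so not leap.
2000 is divisible by 400, so still leap.
Leap years: 49 − 1 = 48.

48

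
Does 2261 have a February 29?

2261 is not a leap year.

No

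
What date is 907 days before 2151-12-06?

2149-06-12

Count 907 days before December 6, 2151:
Day-of-year of June 12, 2149: 163.
Day-of-year of December 6, 2151: 340.
2149 has 365 days, so 365 − 163 = 202 days remain in 2149.
Full years: 2150: 365. Sum = 365.
Total: 202 + 365 + 340 = 907 days.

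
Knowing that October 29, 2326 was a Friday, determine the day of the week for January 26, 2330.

Day-of-year of October 29, 2326: 302.
Day-of-year of January 26, 2330: 26.
2326 has 365 days, so 365 − 302 = 63 days remain in 2326.
Full years: 2327: 365; 2328: 366; 2329: 365. Sum = 1096.
Total: 63 + 1096 + 26 = 1185 days.
1185 mod 7 = 2, so 2 days after Friday is Sunday.

Sunday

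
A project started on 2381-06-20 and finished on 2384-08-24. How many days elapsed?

Day-of-year of June 20, 2381: 171.
Day-of-year of August 24, 2384: 237.
2381 has 365 days, so 365 − 171 = 194 days remain in 2381.
Full years: 2382: 365; 2383: 365. Sum = 730.
Total: 194 + 730 + 237 = 1161 days.

1161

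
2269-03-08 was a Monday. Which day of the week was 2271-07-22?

Saturday

Day-of-year of March 8, 2269: 67.
Day-of-year of July 22, 2271: 203.
2269 has 365 days, so 365 − 67 = 298 days remain in 2269.
Full years: 2270: 365. Sum = 365.
Total: 298 + 365 + 203 = 866 days.
866 mod 7 = 5, so 5 days after Monday is Saturday.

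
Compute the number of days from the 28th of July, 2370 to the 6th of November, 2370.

101

July 2370: 31 − 28 = 3 days remain.
Then August (31), September (30), October (31): 31 + 30 + 31 = 92 days.
November 1–6, 2370: 6 days.
Total: 3 + 92 + 6 = 101 days.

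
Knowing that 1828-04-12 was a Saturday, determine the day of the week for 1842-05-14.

Saturday

From April 12, 1828 to April 12, 1842: 14 years, of which 3 contain a Feb 29 — 11×365 + 3×366 = 5113 days.
April 1842: 30 − 12 = 18 days remain.
May 1–14, 1842: 14 days.
Residual: 32 days.
Total: 5145 days.
5145 is a multiple of 7, so 1842-05-14 falls on the same weekday: Saturday.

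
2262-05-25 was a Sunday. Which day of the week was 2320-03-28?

Sunday

Day-of-year of May 25, 2262: 145.
Day-of-year of March 28, 2320: 88.
2262 has 365 days, so 365 − 145 = 220 days remain in 2262.
Full years 2263–2319: 44 common + 13 leap = 44×365 + 13×366 = 20818 days.
Total: 220 + 20818 + 88 = 21126 days.
21126 is a multiple of 7, so 2320-03-28 falls on the same weekday: Sunday.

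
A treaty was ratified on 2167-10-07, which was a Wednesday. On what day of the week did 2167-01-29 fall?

Thursday

Count forward from the earlier date (January 29, 2167) to the later (October 7, 2167):
January 2167: 31 − 29 = 2 days remain.
Then February 2167 (28), March (31), April (30), May (31), June (30), July (31), August (31), September (30): 28 + 31 + 30 + 31 + 30 + 31 + 31 + 30 = 242 days.
October 1–7, 2167: 7 days.
Total: 2 + 242 + 7 = 251 days.
251 mod 7 = 6, so 6 days before Wednesday is Thursday.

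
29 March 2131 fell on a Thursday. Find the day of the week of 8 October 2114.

Monday

Count forward from the earlier date (October 8, 2114) to the later (March 29, 2131):
From October 8, 2114 to October 8, 2130: 16 years, of which 4 contain a Feb 29 — 12×365 + 4×366 = 5844 days.
October 2130: 31 − 8 = 23 days remain.
Then November (30), December (31), January (31), February 2131 (28): 30 + 31 + 31 + 28 = 120 days.
March 1–29, 2131: 29 days.
Residual: 172 days.
Total: 6016 days.
6016 mod 7 = 3, so 3 days before Thursday is Monday.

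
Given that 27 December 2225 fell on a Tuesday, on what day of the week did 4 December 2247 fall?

Saturday

Day-of-year of December 27, 2225: 361.
Day-of-year of December 4, 2247: 338.
2225 has 365 days, so 365 − 361 = 4 days remain in 2225.
Full years 2226–2246: 16 common + 5 leap = 16×365 + 5×366 = 7670 days.
Total: 4 + 7670 + 338 = 8012 days.
8012 mod 7 = 4, so 4 days after Tuesday is Saturday.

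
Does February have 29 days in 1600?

1600 is a leap year (divisible by 400).

Yes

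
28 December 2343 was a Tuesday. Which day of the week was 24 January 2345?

Day-of-year of December 28, 2343: 362.
Day-of-year of January 24, 2345: 24.
2343 has 365 days, so 365 − 362 = 3 days remain in 2343.
Full years: 2344: 366. Sum = 366.
Total: 3 + 366 + 24 = 393 days.
393 mod 7 = 1, so 1 day after Tuesday is Wednesday.

Wednesday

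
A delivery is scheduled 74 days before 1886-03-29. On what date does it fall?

1886-01-14

Count 74 days before March 29, 1886:
January 1886: 31 − 14 = 17 days remain.
Then February 1886 (28): 28 days.
March 1–29, 1886: 29 days.
Total: 17 + 28 + 29 = 74 days.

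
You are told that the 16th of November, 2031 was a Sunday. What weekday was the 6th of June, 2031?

Count forward from the earlier date (June 6, 2031) to the later (November 16, 2031):
June 2031: 30 − 6 = 24 days remain.
Then July (31), August (31), September (30), October (31): 31 + 31 + 30 + 31 = 123 days.
November 1–16, 2031: 16 days.
Total: 24 + 123 + 16 = 163 days.
163 mod 7 = 2, so 2 days before Sunday is Friday.

Friday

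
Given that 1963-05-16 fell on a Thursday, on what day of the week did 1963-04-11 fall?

Count forward from the earlier date (April 11, 1963) to the later (May 16, 1963):
April 1963: 30 − 11 = 19 days remain.
May 1–16, 1963: 16 days.
Total: 19 + 16 = 35 days.
35 is a multiple of 7, so 1963-04-11 falls on the same weekday: Thursday.

Thursday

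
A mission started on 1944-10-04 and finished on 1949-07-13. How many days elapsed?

October 4, 1944 → October 4, 1945: 365 days.
October 4, 1945 → October 4, 1946: 365 days.
October 4, 1946 → October 4, 1947: 365 days.
October 4, 1947 → October 4, 1948: 366 days (1948 is a leap year).
October 1948: 31 − 4 = 27 days remain.
Then November (30), December (31), January (31), February 1949 (28), March (31), April (30), May (31), June (30): 30 + 31 + 31 + 28 + 31 + 30 + 31 + 30 = 242 days.
July 1–13, 1949: 13 days.
Residual: 282 days.
Total: 1743 days.

1743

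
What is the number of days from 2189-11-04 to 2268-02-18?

From November 4, 2189 to November 4, 2267: 78 years, of which 18 contain a Feb 29 — 60×365 + 18×366 = 28488 days.
(2200 is not a leap year (divisible by 100 but not 400).)
November 2267: 30 − 4 = 26 days remain.
Then December (31), January (31): 31 + 31 = 62 days.
February 1–18, 2268: 18 days (2268 is a leap year).
Residual: 106 days.
Total: 28594 days.

28594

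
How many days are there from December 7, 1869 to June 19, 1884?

5308

Day-of-year of December 7, 1869: 341.
Day-of-year of June 19, 1884: 171.
1869 has 365 days, so 365 − 341 = 24 days remain in 1869.
Full years 1870–1883: 11 common + 3 leap = 11×365 + 3×366 = 5113 days.
Total: 24 + 5113 + 171 = 5308 days.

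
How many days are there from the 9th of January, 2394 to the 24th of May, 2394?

January 2394: 31 − 9 = 22 days remain.
Then February 2394 (28), March (31), April (30): 28 + 31 + 30 = 89 days.
May 1–24, 2394: 24 days.
Total: 22 + 89 + 24 = 135 days.

135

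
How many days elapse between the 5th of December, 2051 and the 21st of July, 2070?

From December 5, 2051 to December 5, 2069: 18 years, of which 5 contain a Feb 29 — 13×365 + 5×366 = 6575 days.
December 2069: 31 − 5 = 26 days remain.
Then January (31), February 2070 (28), March (31), April (30), May (31), June (30): 31 + 28 + 31 + 30 + 31 + 30 = 181 days.
July 1–21, 2070: 21 days.
Residual: 228 days.
Total: 6803 days.

6803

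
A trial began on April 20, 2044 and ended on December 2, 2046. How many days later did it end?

956

April 20, 2044 → April 20, 2045: 365 days.
April 20, 2045 → April 20, 2046: 365 days.
April 2046: 30 − 20 = 10 days remain.
Then May (31), June (30), July (31), August (31), September (30), October (31), November (30): 31 + 30 + 31 + 31 + 30 + 31 + 30 = 214 days.
December 1–2, 2046: 2 days.
Residual: 226 days.
Total: 956 days.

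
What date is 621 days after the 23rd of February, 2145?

the 6th of November, 2146

Count 621 days after February 23, 2145:
Day-of-year of February 23, 2145: 54.
Day-of-year of November 6, 2146: 310.
2145 has 365 days, so 365 − 54 = 311 days remain in 2145.
Total: 311 + 310 = 621 days.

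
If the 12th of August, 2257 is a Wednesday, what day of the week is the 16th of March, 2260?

August 12, 2257 → August 12, 2258: 365 days.
August 12, 2258 → August 12, 2259: 365 days.
August 2259: 31 − 12 = 19 days remain.
Then September (30), October (31), November (30), December (31), January (31), February 2260 (29): 30 + 31 + 30 + 31 + 31 + 29 = 182 days.
March 1–16, 2260: 16 days.
Residual: 217 days.
Total: 947 days.
947 mod 7 = 2, so 2 days after Wednesday is Friday.

Friday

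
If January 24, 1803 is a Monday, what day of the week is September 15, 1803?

January 1803: 31 − 24 = 7 days remain.
Then February 1803 (28), March (31), April (30), May (31), June (30), July (31), August (31): 28 + 31 + 30 + 31 + 30 + 31 + 31 = 212 days.
September 1–15, 1803: 15 days.
Total: 7 + 212 + 15 = 234 days.
234 mod 7 = 3, so 3 days after Monday is Thursday.

Thursday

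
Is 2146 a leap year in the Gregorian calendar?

No

2146 is not a leap year.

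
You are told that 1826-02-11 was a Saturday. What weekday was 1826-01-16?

Monday

Count forward from the earlier date (January 16, 1826) to the later (February 11, 1826):
January 1826: 31 − 16 = 15 days remain.
February 1–11, 1826: 11 days (1826 is not a leap year).
Total: 15 + 11 = 26 days.
26 mod 7 = 5, so 5 days before Saturday is Monday.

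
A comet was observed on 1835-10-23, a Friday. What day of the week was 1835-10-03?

Count forward from the earlier date (October 3, 1835) to the later (October 23, 1835):
Within October 1835: 23 − 3 = 20 days.
20 mod 7 = 6, so 6 days before Friday is Saturday.

Saturday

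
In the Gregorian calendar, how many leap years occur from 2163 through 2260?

Years divisible by 4: 2164, 2168, …, 2260 — 25 in all.
Of these, 2200 is divisible by 100 but not 400, so not leap.
Leap years: 25 − 1 = 24.

24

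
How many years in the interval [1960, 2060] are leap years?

26

Years divisible by 4: 1960, 1964, …, 2060 — 26 in all.
2000 is divisible by 400, so still leap.
No century exceptions apply. Count: 26.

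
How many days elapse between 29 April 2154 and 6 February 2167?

From April 29, 2154 to April 29, 2166: 12 years, of which 3 contain a Feb 29 — 9×365 + 3×366 = 4383 days.
April 2166: 30 − 29 = 1 day remains.
Then 9 full months totalling 276 days.
February 1–6, 2167: 6 days (2167 is not a leap year).
Residual: 283 days.
Total: 4666 days.

4666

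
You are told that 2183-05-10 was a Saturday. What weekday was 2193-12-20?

From May 10, 2183 to May 10, 2193: 10 years, of which 3 contain a Feb 29 — 7×365 + 3×366 = 3653 days.
May 2193: 31 − 10 = 21 days remain.
Then June (30), July (31), August (31), September (30), October (31), November (30): 30 + 31 + 31 + 30 + 31 + 30 = 183 days.
December 1–20, 2193: 20 days.
Residual: 224 days.
Total: 3877 days.
3877 mod 7 = 6, so 6 days after Saturday is Friday.

Friday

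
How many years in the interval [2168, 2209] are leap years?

Years divisible by 4 in [2168, 2209]: 2168, 2172, 2176, 2180, 2184, 2188, 2192, 2196, 2200, 2204, 2208.
Of these, 2200 is divisible by 100 but not 400, so not leap.
Leap years: 11 − 1 = 10.

10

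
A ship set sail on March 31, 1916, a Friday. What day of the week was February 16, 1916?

Count forward from the earlier date (February 16, 1916) to the later (March 31, 1916):
February 1916: 29 − 16 = 13 days remain (1916 is a leap year, so February has 29 days).
March 1–31, 1916: 31 days.
Total: 13 + 31 = 44 days.
44 mod 7 = 2, so 2 days before Friday is Wednesday.

Wednesday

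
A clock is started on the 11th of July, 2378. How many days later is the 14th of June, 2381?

Day-of-year of July 11, 2378: 192.
Day-of-year of June 14, 2381: 165.
2378 has 365 days, so 365 − 192 = 173 days remain in 2378.
Full years: 2379: 365; 2380: 366. Sum = 731.
Total: 173 + 731 + 165 = 1069 days.

1069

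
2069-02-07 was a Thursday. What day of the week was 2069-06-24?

Monday

February 2069: 28 − 7 = 21 days remain (2069 is not a leap year, so February has 28 days).
Then March (31), April (30), May (31): 31 + 30 + 31 = 92 days.
June 1–24, 2069: 24 days.
Total: 21 + 92 + 24 = 137 days.
137 mod 7 = 4, so 4 days after Thursday is Monday.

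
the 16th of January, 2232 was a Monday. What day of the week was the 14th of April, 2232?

Saturday

January 2232: 31 − 16 = 15 days remain.
Then February 2232 (29), March (31): 29 + 31 = 60 days.
April 1–14, 2232: 14 days.
Total: 15 + 60 + 14 = 89 days.
89 mod 7 = 5, so 5 days after Monday is Saturday.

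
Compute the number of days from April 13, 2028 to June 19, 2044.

5911

From April 13, 2028 to April 13, 2044: 16 years, of which 4 contain a Feb 29 — 12×365 + 4×366 = 5844 days.
April 2044: 30 − 13 = 17 days remain.
Then May (31): 31 days.
June 1–19, 2044: 19 days.
Residual: 67 days.
Total: 5911 days.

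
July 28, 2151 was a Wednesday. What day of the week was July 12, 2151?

Monday

Count forward from the earlier date (July 12, 2151) to the later (July 28, 2151):
Within July 2151: 28 − 12 = 16 days.
16 mod 7 = 2, so 2 days before Wednesday is Monday.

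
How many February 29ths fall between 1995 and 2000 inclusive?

Years divisible by 4 in [1995, 2000]: 1996, 2000.
2000 is divisible by 400, so still leap.
No century exceptions apply. Count: 2.

2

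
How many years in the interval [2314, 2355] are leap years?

10

Years divisible by 4 in [2314, 2355]: 2316, 2320, 2324, 2328, 2332, 2336, 2340, 2344, 2348, 2352.
No century exceptions apply. Count: 10.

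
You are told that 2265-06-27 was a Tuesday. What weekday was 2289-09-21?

Saturday

Day-of-year of June 27, 2265: 178.
Day-of-year of September 21, 2289: 264.
2265 has 365 days, so 365 − 178 = 187 days remain in 2265.
Full years 2266–2288: 17 common + 6 leap = 17×365 + 6×366 = 8401 days.
Total: 187 + 8401 + 264 = 8852 days.
8852 mod 7 = 4, so 4 days after Tuesday is Saturday.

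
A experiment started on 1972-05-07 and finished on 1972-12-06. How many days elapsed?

May 1972: 31 − 7 = 24 days remain.
Then June (30), July (31), August (31), September (30), October (31), November (30): 30 + 31 + 31 + 30 + 31 + 30 = 183 days.
December 1–6, 1972: 6 days.
Total: 24 + 183 + 6 = 213 days.

213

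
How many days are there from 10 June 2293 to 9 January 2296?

943

June 10, 2293 → June 10, 2294: 365 days.
June 10, 2294 → June 10, 2295: 365 days.
June 2295: 30 − 10 = 20 days remain.
Then July (31), August (31), September (30), October (31), November (30), December (31): 31 + 31 + 30 + 31 + 30 + 31 = 184 days.
January 1–9, 2296: 9 days.
Residual: 213 days.
Total: 943 days.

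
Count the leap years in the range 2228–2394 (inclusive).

41

Years divisible by 4: 2228, 2232, …, 2392 — 42 in all.
Of these, 2300 is divisible by 100 but not 400, so not leap.
Leap years: 42 − 1 = 41.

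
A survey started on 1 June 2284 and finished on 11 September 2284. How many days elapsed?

June 2284: 30 − 1 = 29 days remain.
Then July (31), August (31): 31 + 31 = 62 days.
September 1–11, 2284: 11 days.
Total: 29 + 62 + 11 = 102 days.

102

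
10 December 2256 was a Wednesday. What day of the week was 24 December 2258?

Day-of-year of December 10, 2256: 345.
Day-of-year of December 24, 2258: 358.
2256 has 366 days, so 366 − 345 = 21 days remain in 2256.
Full years: 2257: 365. Sum = 365.
Total: 21 + 365 + 358 = 744 days.
744 mod 7 = 2, so 2 days after Wednesday is Friday.

Friday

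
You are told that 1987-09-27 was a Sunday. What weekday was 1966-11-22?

Count forward from the earlier date (November 22, 1966) to the later (September 27, 1987):
From November 22, 1966 to November 22, 1986: 20 years, of which 5 contain a Feb 29 — 15×365 + 5×366 = 7305 days.
November 1986: 30 − 22 = 8 days remain.
Then 9 full months totalling 274 days.
September 1–27, 1987: 27 days.
Residual: 309 days.
Total: 7614 days.
7614 mod 7 = 5, so 5 days before Sunday is Tuesday.

Tuesday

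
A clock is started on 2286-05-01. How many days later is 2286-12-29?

May 2286: 31 − 1 = 30 days remain.
Then June (30), July (31), August (31), September (30), October (31), November (30): 30 + 31 + 31 + 30 + 31 + 30 = 183 days.
December 1–29, 2286: 29 days.
Total: 30 + 183 + 29 = 242 days.

242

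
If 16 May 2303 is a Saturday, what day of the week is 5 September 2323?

Wednesday

From May 16, 2303 to May 16, 2323: 20 years, of which 5 contain a Feb 29 — 15×365 + 5×366 = 7305 days.
May 2323: 31 − 16 = 15 days remain.
Then June (30), July (31), August (31): 30 + 31 + 31 = 92 days.
September 1–5, 2323: 5 days.
Residual: 112 days.
Total: 7417 days.
7417 mod 7 = 4, so 4 days after Saturday is Wednesday.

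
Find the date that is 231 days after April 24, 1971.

December 11, 1971

Count 231 days after April 24, 1971:
April 1971: 30 − 24 = 6 days remain.
Then May (31), June (30), July (31), August (31), September (30), October (31), November (30): 31 + 30 + 31 + 31 + 30 + 31 + 30 = 214 days.
December 1–11, 1971: 11 days.
Total: 6 + 214 + 11 = 231 days.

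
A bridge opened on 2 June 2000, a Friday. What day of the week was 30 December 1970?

Count forward from the earlier date (December 30, 1970) to the later (June 2, 2000):
Day-of-year of December 30, 1970: 364.
Day-of-year of June 2, 2000: 154.
1970 has 365 days, so 365 − 364 = 1 days remain in 1970.
Full years 1971–1999: 22 common + 7 leap = 22×365 + 7×366 = 10592 days.
Total: 1 + 10592 + 154 = 10747 days.
10747 mod 7 = 2, so 2 days before Friday is Wednesday.

Wednesday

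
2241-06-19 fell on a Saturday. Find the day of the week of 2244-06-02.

Day-of-year of June 19, 2241: 170.
Day-of-year of June 2, 2244: 154.
2241 has 365 days, so 365 − 170 = 195 days remain in 2241.
Full years: 2242: 365; 2243: 365. Sum = 730.
Total: 195 + 730 + 154 = 1079 days.
1079 mod 7 = 1, so 1 day after Saturday is Sunday.

Sunday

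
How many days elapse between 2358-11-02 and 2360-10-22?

November 2, 2358 → November 2, 2359: 365 days.
November 2359: 30 − 2 = 28 days remain.
Then 10 full months totalling 305 days.
October 1–22, 2360: 22 days.
Residual: 355 days.
Total: 720 days.

720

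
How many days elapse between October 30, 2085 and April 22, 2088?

October 30, 2085 → October 30, 2086: 365 days.
October 30, 2086 → October 30, 2087: 365 days.
October 2087: 31 − 30 = 1 day remains.
Then November (30), December (31), January (31), February 2088 (29), March (31): 30 + 31 + 31 + 29 + 31 = 152 days.
April 1–22, 2088: 22 days.
Residual: 175 days.
Total: 905 days.

905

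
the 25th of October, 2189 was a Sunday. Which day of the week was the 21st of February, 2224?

Day-of-year of October 25, 2189: 298.
Day-of-year of February 21, 2224: 52.
2189 has 365 days, so 365 − 298 = 67 days remain in 2189.
Full years 2190–2223: 27 common + 7 leap = 27×365 + 7×366 = 12417 days.
Total: 67 + 12417 + 52 = 12536 days.
12536 mod 7 = 6, so 6 days after Sunday is Saturday.

Saturday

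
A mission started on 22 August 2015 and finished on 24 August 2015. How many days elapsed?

Within August 2015: 24 − 22 = 2 days.

2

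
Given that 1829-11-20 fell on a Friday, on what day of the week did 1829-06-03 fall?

Wednesday

Count forward from the earlier date (June 3, 1829) to the later (November 20, 1829):
June 1829: 30 − 3 = 27 days remain.
Then July (31), August (31), September (30), October (31): 31 + 31 + 30 + 31 = 123 days.
November 1–20, 1829: 20 days.
Total: 27 + 123 + 20 = 170 days.
170 mod 7 = 2, so 2 days before Friday is Wednesday.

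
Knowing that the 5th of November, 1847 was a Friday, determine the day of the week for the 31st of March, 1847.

Wednesday

Count forward from the earlier date (March 31, 1847) to the later (November 5, 1847):
March 1847: 31 − 31 = 0 days remain.
Then April (30), May (31), June (30), July (31), August (31), September (30), October (31): 30 + 31 + 30 + 31 + 31 + 30 + 31 = 214 days.
November 1–5, 1847: 5 days.
Total: 0 + 214 + 5 = 219 days.
219 mod 7 = 2, so 2 days before Friday is Wednesday.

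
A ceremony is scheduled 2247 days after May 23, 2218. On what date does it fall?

July 17, 2224

Count 2247 days after May 23, 2218:
Day-of-year of May 23, 2218: 143.
Day-of-year of July 17, 2224: 199.
2218 has 365 days, so 365 − 143 = 222 days remain in 2218.
Full years: 2219: 365; 2220: 366; 2221: 365; 2222: 365; 2223: 365. Sum = 1826.
Total: 222 + 1826 + 199 = 2247 days.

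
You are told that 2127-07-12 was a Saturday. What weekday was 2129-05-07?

Saturday

July 12, 2127 → July 12, 2128: 366 days (2128 is a leap year).
July 2128: 31 − 12 = 19 days remain.
Then 9 full months totalling 273 days.
May 1–7, 2129: 7 days.
Residual: 299 days.
Total: 665 days.
665 is a multiple of 7, so 2129-05-07 falls on the same weekday: Saturday.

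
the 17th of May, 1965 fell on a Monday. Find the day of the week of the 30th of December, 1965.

Thursday

May 1965: 31 − 17 = 14 days remain.
Then June (30), July (31), August (31), September (30), October (31), November (30): 30 + 31 + 31 + 30 + 31 + 30 = 183 days.
December 1–30, 1965: 30 days.
Total: 14 + 183 + 30 = 227 days.
227 mod 7 = 3, so 3 days after Monday is Thursday.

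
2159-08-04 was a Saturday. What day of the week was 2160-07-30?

August 2159: 31 − 4 = 27 days remain.
Then 10 full months totalling 304 days.
July 1–30, 2160: 30 days.
Residual: 361 days.
Total: 361 days.
361 mod 7 = 4, so 4 days after Saturday is Wednesday.

Wednesday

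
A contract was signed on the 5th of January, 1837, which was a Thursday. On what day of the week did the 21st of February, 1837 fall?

January 1837: 31 − 5 = 26 days remain.
February 1–21, 1837: 21 days (1837 is not a leap year).
Total: 26 + 21 = 47 days.
47 mod 7 = 5, so 5 days after Thursday is Tuesday.

Tuesday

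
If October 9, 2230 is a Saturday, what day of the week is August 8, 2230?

Count forward from the earlier date (August 8, 2230) to the later (October 9, 2230):
August 2230: 31 − 8 = 23 days remain.
Then September (30): 30 days.
October 1–9, 2230: 9 days.
Total: 23 + 30 + 9 = 62 days.
62 mod 7 = 6, so 6 days before Saturday is Sunday.

Sunday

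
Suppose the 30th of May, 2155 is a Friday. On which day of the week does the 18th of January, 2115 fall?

Friday

Count forward from the earlier date (January 18, 2115) to the later (May 30, 2155):
Day-of-year of January 18, 2115: 18.
Day-of-year of May 30, 2155: 150.
2115 has 365 days, so 365 − 18 = 347 days remain in 2115.
Full years 2116–2154: 29 common + 10 leap = 29×365 + 10×366 = 14245 days.
Total: 347 + 14245 + 150 = 14742 days.
14742 is a multiple of 7, so the 18th of January, 2115 falls on the same weekday: Friday.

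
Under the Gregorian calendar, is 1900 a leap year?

1900 is not a leap year (divisible by 100 but not 400).

No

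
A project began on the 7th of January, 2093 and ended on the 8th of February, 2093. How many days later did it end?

32

January 2093: 31 − 7 = 24 days remain.
February 1–8, 2093: 8 days (2093 is not a leap year).
Total: 24 + 8 = 32 days.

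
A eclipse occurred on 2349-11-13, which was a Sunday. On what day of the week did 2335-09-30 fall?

Count forward from the earlier date (September 30, 2335) to the later (November 13, 2349):
Day-of-year of September 30, 2335: 273.
Day-of-year of November 13, 2349: 317.
2335 has 365 days, so 365 − 273 = 92 days remain in 2335.
Full years 2336–2348: 9 common + 4 leap = 9×365 + 4×366 = 4749 days.
Total: 92 + 4749 + 317 = 5158 days.
5158 mod 7 = 6, so 6 days before Sunday is Monday.

Monday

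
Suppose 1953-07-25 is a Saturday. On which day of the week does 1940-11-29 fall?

Count forward from the earlier date (November 29, 1940) to the later (July 25, 1953):
From November 29, 1940 to November 29, 1952: 12 years, of which 3 contain a Feb 29 — 9×365 + 3×366 = 4383 days.
November 1952: 30 − 29 = 1 day remains.
Then December (31), January (31), February 1953 (28), March (31), April (30), May (31), June (30): 31 + 31 + 28 + 31 + 30 + 31 + 30 = 212 days.
July 1–25, 1953: 25 days.
Residual: 238 days.
Total: 4621 days.
4621 mod 7 = 1, so 1 day before Saturday is Friday.

Friday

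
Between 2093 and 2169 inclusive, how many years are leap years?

Years divisible by 4: 2096, 2100, …, 2168 — 19 in all.
Of these, 2100 is divisible by 100 but not 400, so not leap.
Leap years: 19 − 1 = 18.

18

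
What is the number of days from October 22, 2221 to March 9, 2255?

From October 22, 2221 to October 22, 2254: 33 years, of which 8 contain a Feb 29 — 25×365 + 8×366 = 12053 days.
October 2254: 31 − 22 = 9 days remain.
Then November (30), December (31), January (31), February 2255 (28): 30 + 31 + 31 + 28 = 120 days.
March 1–9, 2255: 9 days.
Residual: 138 days.
Total: 12191 days.

12191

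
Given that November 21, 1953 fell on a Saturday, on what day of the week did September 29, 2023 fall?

Friday

From November 21, 1953 to November 21, 2022: 69 years, of which 17 contain a Feb 29 — 52×365 + 17×366 = 25202 days.
(2000 is a leap year (divisible by 400).)
November 2022: 30 − 21 = 9 days remain.
Then 9 full months totalling 274 days.
September 1–29, 2023: 29 days.
Residual: 312 days.
Total: 25514 days.
25514 mod 7 = 6, so 6 days after Saturday is Friday.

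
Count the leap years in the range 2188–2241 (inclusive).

13

Years divisible by 4: 2188, 2192, …, 2240 — 14 in all.
Of these, 2200 is divisible by 100 but not 400, so not leap.
Leap years: 14 − 1 = 13.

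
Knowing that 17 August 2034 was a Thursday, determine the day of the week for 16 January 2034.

Count forward from the earlier date (January 16, 2034) to the later (August 17, 2034):
January 2034: 31 − 16 = 15 days remain.
Then February 2034 (28), March (31), April (30), May (31), June (30), July (31): 28 + 31 + 30 + 31 + 30 + 31 = 181 days.
August 1–17, 2034: 17 days.
Total: 15 + 181 + 17 = 213 days.
213 mod 7 = 3, so 3 days before Thursday is Monday.

Monday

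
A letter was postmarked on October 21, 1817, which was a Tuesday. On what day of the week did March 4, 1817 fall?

Count forward from the earlier date (March 4, 1817) to the later (October 21, 1817):
March 1817: 31 − 4 = 27 days remain.
Then April (30), May (31), June (30), July (31), August (31), September (30): 30 + 31 + 30 + 31 + 31 + 30 = 183 days.
October 1–21, 1817: 21 days.
Total: 27 + 183 + 21 = 231 days.
231 is a multiple of 7, so March 4, 1817 falls on the same weekday: Tuesday.

Tuesday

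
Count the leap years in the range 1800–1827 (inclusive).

6

Years divisible by 4 in [1800, 1827]: 1800, 1804, 1808, 1812, 1816, 1820, 1824.
Of these, 1800 is divisible by 100 but not 400, so not leap.
Leap years: 7 − 1 = 6.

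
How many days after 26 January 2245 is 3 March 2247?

766

January 26, 2245 → January 26, 2246: 365 days.
January 26, 2246 → January 26, 2247: 365 days.
January 2247: 31 − 26 = 5 days remain.
Then February 2247 (28): 28 days.
March 1–3, 2247: 3 days.
Residual: 36 days.
Total: 766 days.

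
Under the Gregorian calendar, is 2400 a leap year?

Yes

2400 is a leap year (divisible by 400).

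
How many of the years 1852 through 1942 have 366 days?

22

Years divisible by 4: 1852, 1856, …, 1940 — 23 in all.
Of these, 1900 is divisible by 100 but not 400, so not leap.
Leap years: 23 − 1 = 22.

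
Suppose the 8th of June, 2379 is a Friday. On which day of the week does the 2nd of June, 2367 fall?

Friday

Count forward from the earlier date (June 2, 2367) to the later (June 8, 2379):
From June 2, 2367 to June 2, 2379: 12 years, of which 3 contain a Feb 29 — 9×365 + 3×366 = 4383 days.
Within June 2379: 8 − 2 = 6 days.
Total: 4389 days.
4389 is a multiple of 7, so the 2nd of June, 2367 falls on the same weekday: Friday.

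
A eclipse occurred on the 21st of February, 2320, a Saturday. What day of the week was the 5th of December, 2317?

Count forward from the earlier date (December 5, 2317) to the later (February 21, 2320):
December 5, 2317 → December 5, 2318: 365 days.
December 5, 2318 → December 5, 2319: 365 days.
December 2319: 31 − 5 = 26 days remain.
Then January (31): 31 days.
February 1–21, 2320: 21 days (2320 is a leap year).
Residual: 78 days.
Total: 808 days.
808 mod 7 = 3, so 3 days before Saturday is Wednesday.

Wednesday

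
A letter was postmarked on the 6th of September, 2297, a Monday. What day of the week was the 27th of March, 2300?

Tuesday

September 6, 2297 → September 6, 2298: 365 days.
September 6, 2298 → September 6, 2299: 365 days.
September 2299: 30 − 6 = 24 days remain.
Then October (31), November (30), December (31), January (31), February 2300 (28): 31 + 30 + 31 + 31 + 28 = 151 days.
March 1–27, 2300: 27 days.
Residual: 202 days.
Total: 932 days.
932 mod 7 = 1, so 1 day after Monday is Tuesday.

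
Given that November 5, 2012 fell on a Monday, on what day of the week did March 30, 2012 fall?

Friday

Count forward from the earlier date (March 30, 2012) to the later (November 5, 2012):
March 2012: 31 − 30 = 1 day remains.
Then April (30), May (31), June (30), July (31), August (31), September (30), October (31): 30 + 31 + 30 + 31 + 31 + 30 + 31 = 214 days.
November 1–5, 2012: 5 days.
Total: 1 + 214 + 5 = 220 days.
220 mod 7 = 3, so 3 days before Monday is Friday.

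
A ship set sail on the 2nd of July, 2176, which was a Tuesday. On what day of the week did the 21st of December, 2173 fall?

Tuesday

Count forward from the earlier date (December 21, 2173) to the later (July 2, 2176):
December 21, 2173 → December 21, 2174: 365 days.
December 21, 2174 → December 21, 2175: 365 days.
December 2175: 31 − 21 = 10 days remain.
Then January (31), February 2176 (29), March (31), April (30), May (31), June (30): 31 + 29 + 31 + 30 + 31 + 30 = 182 days.
July 1–2, 2176: 2 days.
Residual: 194 days.
Total: 924 days.
924 is a multiple of 7, so the 21st of December, 2173 falls on the same weekday: Tuesday.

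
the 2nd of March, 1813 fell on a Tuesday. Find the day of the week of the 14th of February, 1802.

Sunday

Count forward from the earlier date (February 14, 1802) to the later (March 2, 1813):
From February 14, 1802 to February 14, 1813: 11 years, of which 3 contain a Feb 29 — 8×365 + 3×366 = 4018 days.
February 1813: 28 − 14 = 14 days remain (1813 is not a leap year, so February has 28 days).
March 1–2, 1813: 2 days.
Residual: 16 days.
Total: 4034 days.
4034 mod 7 = 2, so 2 days before Tuesday is Sunday.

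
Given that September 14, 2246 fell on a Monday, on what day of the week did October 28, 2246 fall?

Wednesday

September 2246: 30 − 14 = 16 days remain.
October 1–28, 2246: 28 days.
Total: 16 + 28 = 44 days.
44 mod 7 = 2, so 2 days after Monday is Wednesday.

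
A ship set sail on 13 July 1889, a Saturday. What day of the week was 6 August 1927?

Saturday

From July 13, 1889 to July 13, 1927: 38 years, of which 8 contain a Feb 29 — 30×365 + 8×366 = 13878 days.
(1900 is not a leap year (divisible by 100 but not 400).)
July 1927: 31 − 13 = 18 days remain.
August 1–6, 1927: 6 days.
Residual: 24 days.
Total: 13902 days.
13902 is a multiple of 7, so 6 August 1927 falls on the same weekday: Saturday.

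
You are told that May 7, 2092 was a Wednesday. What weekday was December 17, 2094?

May 2092: 31 − 7 = 24 days remain.
Then 30 full months totalling 913 days.
December 1–17, 2094: 17 days.
Total: 24 + 913 + 17 = 954 days.
954 mod 7 = 2, so 2 days after Wednesday is Friday.

Friday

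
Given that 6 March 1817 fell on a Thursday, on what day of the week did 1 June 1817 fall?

March 1817: 31 − 6 = 25 days remain.
Then April (30), May (31): 30 + 31 = 61 days.
June 1, 1817: 1 day.
Total: 25 + 61 + 1 = 87 days.
87 mod 7 = 3, so 3 days after Thursday is Sunday.

Sunday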